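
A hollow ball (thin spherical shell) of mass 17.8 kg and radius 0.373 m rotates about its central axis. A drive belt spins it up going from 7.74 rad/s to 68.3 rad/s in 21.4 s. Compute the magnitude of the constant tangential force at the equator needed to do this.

F ≈ 12.5 N

I = (2/3)MR² = (2/3)(17.8)(0.373)² = 1.651 kg·m².
α = Δω/Δt = (68.3 − 7.74)/21.4 = 2.830 rad/s².
The required torque is τ = Iα = (1.651)(2.830) = 4.672 N·m.
A tangential force at the equator gives τ = FR, so F = τ/R = 4.672/0.373 = 12.53 N.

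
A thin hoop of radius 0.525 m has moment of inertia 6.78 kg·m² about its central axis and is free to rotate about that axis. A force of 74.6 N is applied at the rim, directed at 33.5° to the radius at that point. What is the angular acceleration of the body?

α ≈ 3.19 rad/s²

Only the tangential component produces torque: τ = F R sinθ = (74.6)(0.525) sin 33.5° = 21.62 N·m.
From τ = Iα: α = 21.62/6.780 = 3.188 rad/s².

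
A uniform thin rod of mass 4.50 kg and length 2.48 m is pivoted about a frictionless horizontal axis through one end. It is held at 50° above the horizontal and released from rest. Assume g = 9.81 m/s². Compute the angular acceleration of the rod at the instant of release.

About the pivot, I = (1/3)ML² = (1/3)(4.50)(2.48)² = 9.226 kg·m².
The weight acts at the center, a distance L/2 = 1.240 m from the pivot; τ = Mg(L/2) cos 50° = 35.19 N·m.
α = τ/I = 35.19/9.226 = 3.814 rad/s².
(Equivalently α = (3g/(2L)) cos 50° = 3.814 rad/s².)

α ≈ 3.81 rad/s²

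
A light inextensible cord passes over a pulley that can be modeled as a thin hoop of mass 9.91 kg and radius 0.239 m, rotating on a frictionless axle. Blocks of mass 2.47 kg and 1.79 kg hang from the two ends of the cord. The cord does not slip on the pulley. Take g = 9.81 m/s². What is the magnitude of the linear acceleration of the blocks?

a ≈ 0.471 m/s²

I = MR² = (9.91)(0.239)² = 0.5661 kg·m².
Heavier block: m₁g − T₁ = m₁a. Lighter block: T₂ − m₂g = m₂a.
Pulley: (T₁ − T₂)R = Iα = I(a/R), so T₁ − T₂ = (I/R²)a = 1·M_p a = 9.910·a.
Adding the three: (m₁ − m₂)g = (m₁ + m₂ + 9.910)a, so a = (2.47 − 1.79)(9.81)/(2.47 + 1.79 + 9.910) = 0.4708 m/s².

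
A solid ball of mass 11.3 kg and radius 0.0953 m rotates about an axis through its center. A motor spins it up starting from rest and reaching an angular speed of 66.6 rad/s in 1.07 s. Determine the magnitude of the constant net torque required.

I = (2/5)MR² = (2/5)(11.3)(0.0953)² = 0.04105 kg·m².
α = Δω/Δt = (66.6 − 0)/1.07 = 62.24 rad/s².
τ = Iα = (0.04105)(62.24) = 2.555 N·m.

τ ≈ 2.56 N·m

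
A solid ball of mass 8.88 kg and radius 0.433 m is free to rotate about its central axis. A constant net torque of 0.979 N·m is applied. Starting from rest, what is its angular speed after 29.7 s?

ω ≈ 43.7 rad/s

I = (2/5)MR² = (2/5)(8.88)(0.433)² = 0.6660 kg·m².
α = τ/I = 0.979/0.6660 = 1.470 rad/s².
ω = ω₀ + αt = 0 + (1.470)(29.7) = 43.66 rad/s.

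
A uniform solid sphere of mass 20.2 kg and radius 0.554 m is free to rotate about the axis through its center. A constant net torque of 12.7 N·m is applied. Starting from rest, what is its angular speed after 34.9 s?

ω ≈ 179 rad/s

I = (2/5)MR² = (2/5)(20.2)(0.554)² = 2.480 kg·m².
α = τ/I = 12.7/2.480 = 5.121 rad/s².
ω = ω₀ + αt = 0 + (5.121)(34.9) = 178.7 rad/s.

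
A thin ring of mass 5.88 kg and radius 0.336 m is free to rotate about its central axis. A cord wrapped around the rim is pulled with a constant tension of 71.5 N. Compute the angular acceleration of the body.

α ≈ 36.2 rad/s²

I = MR² = (5.88)(0.336)² = 0.6638 kg·m².
τ = F R = (71.5)(0.336) = 24.02 N·m.
Newton's second law for rotation, τ = Iα, gives α = τ/I = 24.02/0.6638 = 36.19 rad/s².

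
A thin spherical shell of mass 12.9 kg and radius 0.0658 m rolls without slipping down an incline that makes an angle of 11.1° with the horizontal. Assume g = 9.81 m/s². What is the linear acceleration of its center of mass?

Translation along the incline: Mg sinθ − f = Ma.
Rotation about the center: fR = Iα with I = (2/3)MR². No-slip gives a = αR, so f = (I/R²)a = (2/3)M a.
Substituting: Mg sinθ = (1 + 0.6667)Ma, so a = g sinθ/(1 + 0.6667) = (9.81) sin 11.1° / 1.667 = 1.133 m/s².

a ≈ 1.13 m/s²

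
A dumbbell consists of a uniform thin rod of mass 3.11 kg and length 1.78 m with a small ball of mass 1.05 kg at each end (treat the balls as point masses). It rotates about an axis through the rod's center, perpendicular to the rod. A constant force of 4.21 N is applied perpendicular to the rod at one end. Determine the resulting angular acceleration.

I_rod = (1/12)ML² = (1/12)(3.11)(1.78)² = 0.8211 kg·m².
I_balls = 2·m·(L/2)² = 2(1.05)(0.8900)² = 1.663 kg·m².
Total I = 2.485 kg·m².
τ = F·(L/2) = (4.21)(0.890) = 3.747 N·m.
α = τ/I = 3.747/2.485 = 1.508 rad/s².

α ≈ 1.51 rad/s²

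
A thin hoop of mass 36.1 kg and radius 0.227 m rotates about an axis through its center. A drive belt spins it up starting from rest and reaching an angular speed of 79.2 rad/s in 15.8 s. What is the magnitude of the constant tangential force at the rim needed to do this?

I = MR² = (36.1)(0.227)² = 1.860 kg·m².
α = Δω/Δt = (79.2 − 0)/15.8 = 5.013 rad/s².
The required torque is τ = Iα = (1.860)(5.013) = 9.325 N·m.
A tangential force at the rim gives τ = FR, so F = τ/R = 9.325/0.227 = 41.08 N.

F ≈ 41.1 N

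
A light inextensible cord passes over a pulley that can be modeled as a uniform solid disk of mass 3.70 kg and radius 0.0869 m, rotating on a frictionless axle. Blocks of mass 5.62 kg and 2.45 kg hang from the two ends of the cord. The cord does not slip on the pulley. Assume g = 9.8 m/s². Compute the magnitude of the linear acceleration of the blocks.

a ≈ 3.13 m/s²

I = ½MR² = (1/2)(3.70)(0.0869)² = 0.01397 kg·m².
Heavier block: m₁g − T₁ = m₁a. Lighter block: T₂ − m₂g = m₂a.
Pulley: (T₁ − T₂)R = Iα = I(a/R), so T₁ − T₂ = (I/R²)a = (1/2)M_p a = 1.850·a.
Adding the three: (m₁ − m₂)g = (m₁ + m₂ + 1.850)a, so a = (5.62 − 2.45)(9.8)/(5.62 + 2.45 + 1.850) = 3.132 m/s².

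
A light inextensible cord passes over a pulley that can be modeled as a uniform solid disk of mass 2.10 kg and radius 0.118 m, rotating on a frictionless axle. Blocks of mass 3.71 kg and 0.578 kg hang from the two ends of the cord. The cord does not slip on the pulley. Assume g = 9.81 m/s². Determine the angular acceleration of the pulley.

α ≈ 48.8 rad/s²

I = ½MR² = (1/2)(2.10)(0.118)² = 0.01462 kg·m².
Heavier block: m₁g − T₁ = m₁a. Lighter block: T₂ − m₂g = m₂a.
Pulley: (T₁ − T₂)R = Iα = I(a/R), so T₁ − T₂ = (I/R²)a = (1/2)M_p a = 1.050·a.
Adding the three: (m₁ − m₂)g = (m₁ + m₂ + 1.050)a, so a = (3.71 − 0.578)(9.81)/(3.71 + 0.578 + 1.050) = 5.756 m/s².
α = a/R = 5.756/0.118 = 48.78 rad/s².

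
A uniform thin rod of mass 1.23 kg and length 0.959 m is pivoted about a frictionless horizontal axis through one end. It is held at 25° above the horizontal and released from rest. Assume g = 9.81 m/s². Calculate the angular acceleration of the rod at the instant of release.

About the pivot, I = (1/3)ML² = (1/3)(1.23)(0.959)² = 0.3771 kg·m².
The weight acts at the center, a distance L/2 = 0.4795 m from the pivot; τ = Mg(L/2) cos 25° = 5.244 N·m.
α = τ/I = 5.244/0.3771 = 13.91 rad/s².

α ≈ 13.9 rad/s²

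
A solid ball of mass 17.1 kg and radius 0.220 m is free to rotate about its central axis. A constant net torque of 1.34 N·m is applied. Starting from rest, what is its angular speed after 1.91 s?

I = (2/5)MR² = (2/5)(17.1)(0.220)² = 0.3311 kg·m².
α = τ/I = 1.34/0.3311 = 4.048 rad/s².
ω = ω₀ + αt = 0 + (4.048)(1.91) = 7.731 rad/s.

ω ≈ 7.73 rad/s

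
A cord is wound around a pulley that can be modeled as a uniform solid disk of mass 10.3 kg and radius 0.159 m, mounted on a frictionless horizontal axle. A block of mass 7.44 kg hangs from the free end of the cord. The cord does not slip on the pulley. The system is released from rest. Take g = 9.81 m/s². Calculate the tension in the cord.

T ≈ 29.9 N

I = ½MR² = (1/2)(10.3)(0.159)² = 0.1302 kg·m².
Block: mg − T = ma. Pulley: TR = Iα. No-slip: a = αR, so T = (I/R²)a = 5.150·a.
Then mg = (m + 5.150)a, so a = (7.44)(9.81)/(7.44 + 5.150) = 5.797 m/s².
T = 5.150·a = 29.86 N.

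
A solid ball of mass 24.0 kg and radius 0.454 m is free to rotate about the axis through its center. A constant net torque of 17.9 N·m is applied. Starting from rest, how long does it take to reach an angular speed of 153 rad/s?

I = (2/5)MR² = (2/5)(24.0)(0.454)² = 1.979 kg·m².
α = τ/I = 17.9/1.979 = 9.046 rad/s².
ω = αt ⇒ t = ω/α = 153/9.046 = 16.91 s.

t ≈ 16.9 s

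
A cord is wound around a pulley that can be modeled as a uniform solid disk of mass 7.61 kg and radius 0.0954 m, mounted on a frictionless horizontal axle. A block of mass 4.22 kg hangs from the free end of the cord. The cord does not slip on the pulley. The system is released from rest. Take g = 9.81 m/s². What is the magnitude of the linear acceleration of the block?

I = ½MR² = (1/2)(7.61)(0.0954)² = 0.03463 kg·m².
Block: mg − T = ma. Pulley: TR = Iα. No-slip: a = αR, so T = (I/R²)a = 3.805·a.
Then mg = (m + 3.805)a, so a = (4.22)(9.81)/(4.22 + 3.805) = 5.159 m/s².

a ≈ 5.16 m/s²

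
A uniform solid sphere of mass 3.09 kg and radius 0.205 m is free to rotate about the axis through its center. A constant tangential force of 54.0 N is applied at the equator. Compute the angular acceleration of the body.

I = (2/5)MR² = (2/5)(3.09)(0.205)² = 0.05194 kg·m².
τ = F R = (54.0)(0.205) = 11.07 N·m.
From τ = Iα: α = 11.07/0.05194 = 213.1 rad/s².

α ≈ 213 rad/s²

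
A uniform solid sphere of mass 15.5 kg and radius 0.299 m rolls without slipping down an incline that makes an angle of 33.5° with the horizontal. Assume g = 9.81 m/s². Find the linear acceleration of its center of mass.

a ≈ 3.87 m/s²

Translation along the incline: Mg sinθ − f = Ma.
Rotation about the center: fR = Iα with I = (2/5)MR². No-slip gives a = αR, so f = (I/R²)a = (2/5)M a.
Substituting: Mg sinθ = (1 + 0.4000)Ma, so a = g sinθ/(1 + 0.4000) = (9.81) sin 33.5° / 1.400 = 3.868 m/s².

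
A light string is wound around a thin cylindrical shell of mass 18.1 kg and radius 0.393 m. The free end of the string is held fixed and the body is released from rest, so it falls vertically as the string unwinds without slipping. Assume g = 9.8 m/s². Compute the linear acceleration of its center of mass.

a ≈ 4.90 m/s²

Translation: Mg − T = Ma. Rotation about the center: TR = Iα with I = MR².
With a = αR: T = (I/R²)a = M a, so Mg = (1 + 1.000)Ma.
a = g/(1 + 1.000) = 9.8/2.000 = 4.900 m/s².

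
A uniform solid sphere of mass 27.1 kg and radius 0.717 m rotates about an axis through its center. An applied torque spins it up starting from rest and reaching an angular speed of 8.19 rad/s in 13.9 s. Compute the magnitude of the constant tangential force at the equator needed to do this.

F ≈ 4.58 N

I = (2/5)MR² = (2/5)(27.1)(0.717)² = 5.573 kg·m².
α = Δω/Δt = (8.19 − 0)/13.9 = 0.5892 rad/s².
The required torque is τ = Iα = (5.573)(0.5892) = 3.283 N·m.
A tangential force at the equator gives τ = FR, so F = τ/R = 3.283/0.717 = 4.579 N.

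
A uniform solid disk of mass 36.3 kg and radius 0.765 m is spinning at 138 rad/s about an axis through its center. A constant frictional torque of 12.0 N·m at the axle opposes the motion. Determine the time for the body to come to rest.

I = ½MR² = (1/2)(36.3)(0.765)² = 10.62 kg·m².
The net torque has magnitude 12.0 N·m, opposing ω.
|α| = τ/I = 12.00/10.62 = 1.130 rad/s² (deceleration).
0 = ω₀ − |α|t ⇒ t = ω₀/|α| = 138/1.130 = 122.2 s.

t ≈ 122 s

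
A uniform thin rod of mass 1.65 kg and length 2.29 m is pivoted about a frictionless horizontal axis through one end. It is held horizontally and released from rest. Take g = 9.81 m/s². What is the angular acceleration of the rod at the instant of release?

About the pivot, I = (1/3)ML² = (1/3)(1.65)(2.29)² = 2.884 kg·m².
The weight acts at the center, a distance L/2 = 1.145 m from the pivot; τ = Mg(L/2) = 18.53 N·m.
α = τ/I = 18.53/2.884 = 6.426 rad/s².
(Equivalently α = (3g/(2L)) = 6.426 rad/s².)

α ≈ 6.43 rad/s²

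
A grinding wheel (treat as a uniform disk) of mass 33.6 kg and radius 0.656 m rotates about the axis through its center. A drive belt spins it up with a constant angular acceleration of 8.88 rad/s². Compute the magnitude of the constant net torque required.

I = ½MR² = (1/2)(33.6)(0.656)² = 7.230 kg·m².
τ = Iα = (7.230)(8.880) = 64.20 N·m.

τ ≈ 64.2 N·m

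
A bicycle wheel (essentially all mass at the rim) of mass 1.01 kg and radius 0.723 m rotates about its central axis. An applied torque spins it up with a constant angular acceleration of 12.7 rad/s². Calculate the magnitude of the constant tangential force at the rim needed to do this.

F ≈ 9.27 N

I = MR² = (1.01)(0.723)² = 0.5280 kg·m².
The required torque is τ = Iα = (0.5280)(12.70) = 6.705 N·m.
A tangential force at the rim gives τ = FR, so F = τ/R = 6.705/0.723 = 9.274 N.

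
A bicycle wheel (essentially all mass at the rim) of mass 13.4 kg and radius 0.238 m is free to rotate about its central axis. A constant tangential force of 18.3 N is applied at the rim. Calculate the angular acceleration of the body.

α ≈ 5.74 rad/s²

I = MR² = (13.4)(0.238)² = 0.7590 kg·m².
τ = F R = (18.3)(0.238) = 4.355 N·m.
Newton's second law for rotation, τ = Iα, gives α = τ/I = 4.355/0.7590 = 5.738 rad/s².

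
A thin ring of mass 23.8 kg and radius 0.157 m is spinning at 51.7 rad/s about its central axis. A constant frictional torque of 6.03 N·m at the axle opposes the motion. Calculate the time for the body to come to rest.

I = MR² = (23.8)(0.157)² = 0.5866 kg·m².
The net torque has magnitude 6.03 N·m, opposing ω.
|α| = τ/I = 6.030/0.5866 = 10.28 rad/s² (deceleration).
0 = ω₀ − |α|t ⇒ t = ω₀/|α| = 51.7/10.28 = 5.030 s.

t ≈ 5.03 s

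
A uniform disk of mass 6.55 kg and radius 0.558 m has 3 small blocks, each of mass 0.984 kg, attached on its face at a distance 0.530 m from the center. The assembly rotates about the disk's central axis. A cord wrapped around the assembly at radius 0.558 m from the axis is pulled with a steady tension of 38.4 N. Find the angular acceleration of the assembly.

I_disk = ½MR² = ½(6.55)(0.558)² = 1.020 kg·m².
I_blocks = 3·m·r² = 3(0.984)(0.530)² = 0.8292 kg·m².
Total I = 1.849 kg·m².
τ = F r = (38.4)(0.558) = 21.43 N·m.
α = τ/I = 21.43/1.849 = 11.59 rad/s².

α ≈ 11.6 rad/s²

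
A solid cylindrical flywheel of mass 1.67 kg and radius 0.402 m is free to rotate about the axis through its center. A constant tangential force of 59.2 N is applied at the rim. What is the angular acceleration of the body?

α ≈ 176 rad/s²

I = ½MR² = (1/2)(1.67)(0.402)² = 0.1349 kg·m².
τ = F R = (59.2)(0.402) = 23.80 N·m.
From τ = Iα: α = 23.80/0.1349 = 176.4 rad/s².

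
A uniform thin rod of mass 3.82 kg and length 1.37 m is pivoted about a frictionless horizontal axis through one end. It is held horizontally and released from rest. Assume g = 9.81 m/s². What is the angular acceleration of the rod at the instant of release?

About the pivot, I = (1/3)ML² = (1/3)(3.82)(1.37)² = 2.390 kg·m².
The weight acts at the center, a distance L/2 = 0.6850 m from the pivot; τ = Mg(L/2) = 25.67 N·m.
α = τ/I = 25.67/2.390 = 10.74 rad/s².
(Equivalently α = (3g/(2L)) = 10.74 rad/s².)

α ≈ 10.7 rad/s²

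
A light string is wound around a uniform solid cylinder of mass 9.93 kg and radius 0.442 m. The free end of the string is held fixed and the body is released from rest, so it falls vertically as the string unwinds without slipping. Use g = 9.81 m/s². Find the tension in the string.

T ≈ 32.5 N

Translation: Mg − T = Ma. Rotation about the center: TR = Iα with I = ½MR².
With a = αR: T = (I/R²)a = (1/2)M a, so Mg = (1 + 0.5000)Ma.
a = g/(1 + 0.5000) = 9.81/1.500 = 6.540 m/s².
T = 0.5000·M·a = (0.5000)(9.93)(6.540) = 32.47 N.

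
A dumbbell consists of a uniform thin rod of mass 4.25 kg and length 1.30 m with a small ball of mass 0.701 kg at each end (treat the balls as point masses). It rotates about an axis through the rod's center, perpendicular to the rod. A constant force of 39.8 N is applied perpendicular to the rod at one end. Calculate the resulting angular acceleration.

α ≈ 21.7 rad/s²

I_rod = (1/12)ML² = (1/12)(4.25)(1.30)² = 0.5985 kg·m².
I_balls = 2·m·(L/2)² = 2(0.701)(0.6500)² = 0.5923 kg·m².
Total I = 1.191 kg·m².
τ = F·(L/2) = (39.8)(0.650) = 25.87 N·m.
α = τ/I = 25.87/1.191 = 21.72 rad/s².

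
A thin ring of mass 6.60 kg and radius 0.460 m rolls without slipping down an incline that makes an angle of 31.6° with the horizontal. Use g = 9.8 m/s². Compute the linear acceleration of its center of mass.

a ≈ 2.57 m/s²

Translation along the incline: Mg sinθ − f = Ma.
Rotation about the center: fR = Iα with I = MR². No-slip gives a = αR, so f = (I/R²)a = M a.
Substituting: Mg sinθ = (1 + 1.000)Ma, so a = g sinθ/(1 + 1.000) = (9.8) sin 31.6° / 2.000 = 2.568 m/s².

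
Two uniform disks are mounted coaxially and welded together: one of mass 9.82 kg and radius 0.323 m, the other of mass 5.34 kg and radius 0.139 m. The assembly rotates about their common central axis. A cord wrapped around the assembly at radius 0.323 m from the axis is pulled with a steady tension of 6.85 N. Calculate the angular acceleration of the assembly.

α ≈ 3.92 rad/s²

I = ½M₁R₁² + ½M₂R₂² = ½(9.82)(0.323)² + ½(5.34)(0.139)² = 0.5638 kg·m².
τ = F r = (6.85)(0.323) = 2.213 N·m.
α = τ/I = 2.213/0.5638 = 3.924 rad/s².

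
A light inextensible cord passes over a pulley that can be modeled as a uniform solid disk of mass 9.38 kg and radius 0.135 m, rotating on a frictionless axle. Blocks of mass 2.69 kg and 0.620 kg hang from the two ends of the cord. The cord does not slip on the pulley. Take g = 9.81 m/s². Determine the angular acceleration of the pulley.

I = ½MR² = (1/2)(9.38)(0.135)² = 0.08548 kg·m².
Heavier block: m₁g − T₁ = m₁a. Lighter block: T₂ − m₂g = m₂a.
Pulley: (T₁ − T₂)R = Iα = I(a/R), so T₁ − T₂ = (I/R²)a = (1/2)M_p a = 4.690·a.
Adding the three: (m₁ − m₂)g = (m₁ + m₂ + 4.690)a, so a = (2.69 − 0.620)(9.81)/(2.69 + 0.620 + 4.690) = 2.538 m/s².
α = a/R = 2.538/0.135 = 18.80 rad/s².

α ≈ 18.8 rad/s²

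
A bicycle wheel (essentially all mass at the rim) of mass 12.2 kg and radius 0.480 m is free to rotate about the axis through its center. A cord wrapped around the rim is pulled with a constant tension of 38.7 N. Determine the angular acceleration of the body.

I = MR² = (12.2)(0.480)² = 2.811 kg·m².
τ = F R = (38.7)(0.480) = 18.58 N·m.
Newton's second law for rotation, τ = Iα, gives α = τ/I = 18.58/2.811 = 6.609 rad/s².

α ≈ 6.61 rad/s²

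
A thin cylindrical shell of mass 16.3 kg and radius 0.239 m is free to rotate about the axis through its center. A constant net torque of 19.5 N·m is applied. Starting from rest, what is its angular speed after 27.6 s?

ω ≈ 578 rad/s

I = MR² = (16.3)(0.239)² = 0.9311 kg·m².
α = τ/I = 19.5/0.9311 = 20.94 rad/s².
ω = ω₀ + αt = 0 + (20.94)(27.6) = 578.0 rad/s.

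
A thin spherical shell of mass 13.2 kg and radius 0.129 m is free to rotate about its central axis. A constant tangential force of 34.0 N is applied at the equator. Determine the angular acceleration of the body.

I = (2/3)MR² = (2/3)(13.2)(0.129)² = 0.1464 kg·m².
τ = F R = (34.0)(0.129) = 4.386 N·m.
Newton's second law for rotation, τ = Iα, gives α = τ/I = 4.386/0.1464 = 29.95 rad/s².

α ≈ 30.0 rad/s²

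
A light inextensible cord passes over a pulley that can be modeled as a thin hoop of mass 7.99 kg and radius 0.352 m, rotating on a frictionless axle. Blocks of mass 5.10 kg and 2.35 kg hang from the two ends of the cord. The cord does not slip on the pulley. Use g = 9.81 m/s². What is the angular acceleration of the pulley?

α ≈ 4.96 rad/s²

I = MR² = (7.99)(0.352)² = 0.9900 kg·m².
Heavier block: m₁g − T₁ = m₁a. Lighter block: T₂ − m₂g = m₂a.
Pulley: (T₁ − T₂)R = Iα = I(a/R), so T₁ − T₂ = (I/R²)a = 1·M_p a = 7.990·a.
Adding the three: (m₁ − m₂)g = (m₁ + m₂ + 7.990)a, so a = (5.10 − 2.35)(9.81)/(5.10 + 2.35 + 7.990) = 1.747 m/s².
α = a/R = 1.747/0.352 = 4.964 rad/s².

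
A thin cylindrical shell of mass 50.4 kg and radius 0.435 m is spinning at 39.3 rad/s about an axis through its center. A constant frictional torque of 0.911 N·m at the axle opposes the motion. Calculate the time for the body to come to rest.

t ≈ 411 s

I = MR² = (50.4)(0.435)² = 9.537 kg·m².
The net torque has magnitude 0.911 N·m, opposing ω.
|α| = τ/I = 0.9110/9.537 = 0.09552 rad/s² (deceleration).
0 = ω₀ − |α|t ⇒ t = ω₀/|α| = 39.3/0.09552 = 411.4 s.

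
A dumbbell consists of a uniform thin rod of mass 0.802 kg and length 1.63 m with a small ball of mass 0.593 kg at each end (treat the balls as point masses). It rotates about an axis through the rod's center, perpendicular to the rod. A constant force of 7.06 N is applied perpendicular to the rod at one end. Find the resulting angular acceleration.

α ≈ 5.96 rad/s²

I_rod = (1/12)ML² = (1/12)(0.802)(1.63)² = 0.1776 kg·m².
I_balls = 2·m·(L/2)² = 2(0.593)(0.8150)² = 0.7878 kg·m².
Total I = 0.9653 kg·m².
τ = F·(L/2) = (7.06)(0.815) = 5.754 N·m.
α = τ/I = 5.754/0.9653 = 5.960 rad/s².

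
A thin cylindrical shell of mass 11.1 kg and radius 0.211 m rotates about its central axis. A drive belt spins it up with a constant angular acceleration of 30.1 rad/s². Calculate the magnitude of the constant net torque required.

τ ≈ 14.9 N·m

I = MR² = (11.1)(0.211)² = 0.4942 kg·m².
τ = Iα = (0.4942)(30.10) = 14.87 N·m.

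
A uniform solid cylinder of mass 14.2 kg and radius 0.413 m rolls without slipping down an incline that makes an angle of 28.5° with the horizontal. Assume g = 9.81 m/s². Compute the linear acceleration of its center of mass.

Translation along the incline: Mg sinθ − f = Ma.
Rotation about the center: fR = Iα with I = ½MR². No-slip gives a = αR, so f = (I/R²)a = (1/2)M a.
Substituting: Mg sinθ = (1 + 0.5000)Ma, so a = g sinθ/(1 + 0.5000) = (9.81) sin 28.5° / 1.500 = 3.121 m/s².

a ≈ 3.12 m/s²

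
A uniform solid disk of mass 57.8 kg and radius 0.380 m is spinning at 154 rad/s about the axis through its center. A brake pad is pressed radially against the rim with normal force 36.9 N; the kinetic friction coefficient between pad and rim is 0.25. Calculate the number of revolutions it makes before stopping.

≈ 2250 revolutions

I = ½MR² = (1/2)(57.8)(0.380)² = 4.173 kg·m².
Friction force f = μN = (0.25)(36.9) = 9.225 N at the rim; torque magnitude τ = fR = 3.506 N·m, opposing ω.
|α| = τ/I = 3.506/4.173 = 0.8400 rad/s² (deceleration).
ω² = ω₀² − 2|α|θ with ω = 0 ⇒ θ = ω₀²/(2|α|) = 14120 rad = 2247 rev.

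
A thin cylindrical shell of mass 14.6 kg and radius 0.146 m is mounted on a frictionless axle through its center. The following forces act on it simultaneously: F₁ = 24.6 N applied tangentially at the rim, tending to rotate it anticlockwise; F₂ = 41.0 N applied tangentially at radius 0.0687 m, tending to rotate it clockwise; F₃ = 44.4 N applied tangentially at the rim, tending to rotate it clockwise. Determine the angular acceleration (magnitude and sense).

α ≈ 18.3 rad/s², clockwise

I = MR² = (14.6)(0.146)² = 0.3112 kg·m².
Taking anticlockwise as positive: τ₁ = +(24.6)(0.146) = +3.592 N·m; τ₂ = −(41.0)(0.0687) = −2.817 N·m; τ₃ = −(44.4)(0.146) = −6.482 N·m.
Net torque τ = -5.707 N·m.
α = τ/I = -5.707/0.3112 = -18.34 rad/s².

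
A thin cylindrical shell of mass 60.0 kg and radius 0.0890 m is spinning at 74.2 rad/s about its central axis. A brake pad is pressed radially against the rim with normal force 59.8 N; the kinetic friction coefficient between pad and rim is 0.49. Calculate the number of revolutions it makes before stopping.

I = MR² = (60.0)(0.0890)² = 0.4753 kg·m².
Friction force f = μN = (0.49)(59.8) = 29.30 N at the rim; torque magnitude τ = fR = 2.608 N·m, opposing ω.
|α| = τ/I = 2.608/0.4753 = 5.487 rad/s² (deceleration).
ω² = ω₀² − 2|α|θ with ω = 0 ⇒ θ = ω₀²/(2|α|) = 501.7 rad = 79.84 rev.

≈ 79.8 revolutions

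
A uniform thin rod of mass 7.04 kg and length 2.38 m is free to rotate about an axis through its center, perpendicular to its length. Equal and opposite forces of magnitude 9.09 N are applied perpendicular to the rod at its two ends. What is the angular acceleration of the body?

α ≈ 6.51 rad/s²

I = (1/12)ML² = (1/12)(7.04)(2.38)² = 3.323 kg·m².
The couple gives τ = F·(L/2) + F·(L/2) = F L = (9.09)(2.38) = 21.63 N·m.
From τ = Iα: α = 21.63/3.323 = 6.510 rad/s².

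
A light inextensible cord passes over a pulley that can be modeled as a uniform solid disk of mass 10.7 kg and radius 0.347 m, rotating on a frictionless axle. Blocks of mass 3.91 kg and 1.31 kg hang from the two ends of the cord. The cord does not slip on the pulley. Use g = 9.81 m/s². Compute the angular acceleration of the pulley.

α ≈ 6.95 rad/s²

I = ½MR² = (1/2)(10.7)(0.347)² = 0.6442 kg·m².
Heavier block: m₁g − T₁ = m₁a. Lighter block: T₂ − m₂g = m₂a.
Pulley: (T₁ − T₂)R = Iα = I(a/R), so T₁ − T₂ = (I/R²)a = (1/2)M_p a = 5.350·a.
Adding the three: (m₁ − m₂)g = (m₁ + m₂ + 5.350)a, so a = (3.91 − 1.31)(9.81)/(3.91 + 1.31 + 5.350) = 2.413 m/s².
α = a/R = 2.413/0.347 = 6.954 rad/s².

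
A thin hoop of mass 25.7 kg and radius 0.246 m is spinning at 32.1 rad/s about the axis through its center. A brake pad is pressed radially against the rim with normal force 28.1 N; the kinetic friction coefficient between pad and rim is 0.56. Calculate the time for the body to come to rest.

t ≈ 12.9 s

I = MR² = (25.7)(0.246)² = 1.555 kg·m².
Friction force f = μN = (0.56)(28.1) = 15.74 N at the rim; torque magnitude τ = fR = 3.871 N·m, opposing ω.
|α| = τ/I = 3.871/1.555 = 2.489 rad/s² (deceleration).
0 = ω₀ − |α|t ⇒ t = ω₀/|α| = 32.1/2.489 = 12.90 s.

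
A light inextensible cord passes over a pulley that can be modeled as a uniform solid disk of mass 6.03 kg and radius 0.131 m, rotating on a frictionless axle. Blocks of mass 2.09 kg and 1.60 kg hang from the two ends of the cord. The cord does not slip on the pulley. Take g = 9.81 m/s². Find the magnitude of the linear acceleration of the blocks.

I = ½MR² = (1/2)(6.03)(0.131)² = 0.05174 kg·m².
Heavier block: m₁g − T₁ = m₁a. Lighter block: T₂ − m₂g = m₂a.
Pulley: (T₁ − T₂)R = Iα = I(a/R), so T₁ − T₂ = (I/R²)a = (1/2)M_p a = 3.015·a.
Adding the three: (m₁ − m₂)g = (m₁ + m₂ + 3.015)a, so a = (2.09 − 1.60)(9.81)/(2.09 + 1.60 + 3.015) = 0.7169 m/s².

a ≈ 0.717 m/s²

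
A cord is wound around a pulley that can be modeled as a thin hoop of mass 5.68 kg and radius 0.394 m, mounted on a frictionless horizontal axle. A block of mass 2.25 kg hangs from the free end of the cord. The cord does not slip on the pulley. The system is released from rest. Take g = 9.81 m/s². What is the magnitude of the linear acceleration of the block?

a ≈ 2.78 m/s²

I = MR² = (5.68)(0.394)² = 0.8817 kg·m².
Block: mg − T = ma. Pulley: TR = Iα. No-slip: a = αR, so T = (I/R²)a = 5.680·a.
Then mg = (m + 5.680)a, so a = (2.25)(9.81)/(2.25 + 5.680) = 2.783 m/s².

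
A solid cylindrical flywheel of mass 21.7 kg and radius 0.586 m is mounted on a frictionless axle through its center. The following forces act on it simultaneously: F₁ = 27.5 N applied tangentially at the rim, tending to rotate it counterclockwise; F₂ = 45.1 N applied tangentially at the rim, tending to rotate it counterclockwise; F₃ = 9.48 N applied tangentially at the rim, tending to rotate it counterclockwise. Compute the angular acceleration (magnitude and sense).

I = ½MR² = (1/2)(21.7)(0.586)² = 3.726 kg·m².
Taking counterclockwise as positive: τ₁ = +(27.5)(0.586) = +16.11 N·m; τ₂ = +(45.1)(0.586) = +26.43 N·m; τ₃ = +(9.48)(0.586) = +5.555 N·m.
Net torque τ = 48.10 N·m.
α = τ/I = 48.10/3.726 = 12.91 rad/s².

α ≈ 12.9 rad/s², counterclockwise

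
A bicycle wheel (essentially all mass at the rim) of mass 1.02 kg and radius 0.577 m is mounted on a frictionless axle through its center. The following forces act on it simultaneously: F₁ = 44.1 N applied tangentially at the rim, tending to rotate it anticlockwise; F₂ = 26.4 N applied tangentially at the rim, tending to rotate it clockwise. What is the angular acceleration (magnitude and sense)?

I = MR² = (1.02)(0.577)² = 0.3396 kg·m².
Taking anticlockwise as positive: τ₁ = +(44.1)(0.577) = +25.45 N·m; τ₂ = −(26.4)(0.577) = −15.23 N·m.
Net torque τ = 10.21 N·m.
α = τ/I = 10.21/0.3396 = 30.07 rad/s².

α ≈ 30.1 rad/s², anticlockwise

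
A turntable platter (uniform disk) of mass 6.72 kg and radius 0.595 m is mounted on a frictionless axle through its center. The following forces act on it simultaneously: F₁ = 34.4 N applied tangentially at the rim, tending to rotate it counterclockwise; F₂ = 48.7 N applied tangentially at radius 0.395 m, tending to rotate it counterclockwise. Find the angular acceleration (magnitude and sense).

α ≈ 33.4 rad/s², counterclockwise

I = ½MR² = (1/2)(6.72)(0.595)² = 1.190 kg·m².
Taking counterclockwise as positive: τ₁ = +(34.4)(0.595) = +20.47 N·m; τ₂ = +(48.7)(0.395) = +19.24 N·m.
Net torque τ = 39.70 N·m.
α = τ/I = 39.70/1.190 = 33.38 rad/s².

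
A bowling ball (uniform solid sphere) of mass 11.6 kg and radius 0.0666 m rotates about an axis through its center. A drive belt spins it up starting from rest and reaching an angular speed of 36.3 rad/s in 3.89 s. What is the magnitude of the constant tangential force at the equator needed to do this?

I = (2/5)MR² = (2/5)(11.6)(0.0666)² = 0.02058 kg·m².
α = Δω/Δt = (36.3 − 0)/3.89 = 9.332 rad/s².
The required torque is τ = Iα = (0.02058)(9.332) = 0.1921 N·m.
A tangential force at the equator gives τ = FR, so F = τ/R = 0.1921/0.0666 = 2.884 N.

F ≈ 2.88 N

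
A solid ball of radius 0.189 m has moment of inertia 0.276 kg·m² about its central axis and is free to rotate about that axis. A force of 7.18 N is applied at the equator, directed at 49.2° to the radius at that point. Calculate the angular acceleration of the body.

α ≈ 3.72 rad/s²

Only the tangential component produces torque: τ = F R sinθ = (7.18)(0.189) sin 49.2° = 1.027 N·m.
Newton's second law for rotation, τ = Iα, gives α = τ/I = 1.027/0.2760 = 3.722 rad/s².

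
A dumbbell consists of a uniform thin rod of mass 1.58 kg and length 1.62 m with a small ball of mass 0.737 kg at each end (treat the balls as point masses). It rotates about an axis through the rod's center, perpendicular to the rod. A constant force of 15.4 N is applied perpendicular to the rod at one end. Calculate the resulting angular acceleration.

I_rod = (1/12)ML² = (1/12)(1.58)(1.62)² = 0.3455 kg·m².
I_balls = 2·m·(L/2)² = 2(0.737)(0.8100)² = 0.9671 kg·m².
Total I = 1.313 kg·m².
τ = F·(L/2) = (15.4)(0.810) = 12.47 N·m.
α = τ/I = 12.47/1.313 = 9.503 rad/s².

α ≈ 9.50 rad/s²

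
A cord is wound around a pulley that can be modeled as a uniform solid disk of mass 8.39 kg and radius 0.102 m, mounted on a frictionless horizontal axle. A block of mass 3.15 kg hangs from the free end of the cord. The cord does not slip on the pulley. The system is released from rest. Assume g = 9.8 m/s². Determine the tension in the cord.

I = ½MR² = (1/2)(8.39)(0.102)² = 0.04364 kg·m².
Block: mg − T = ma. Pulley: TR = Iα. No-slip: a = αR, so T = (I/R²)a = 4.195·a.
Then mg = (m + 4.195)a, so a = (3.15)(9.8)/(3.15 + 4.195) = 4.203 m/s².
T = 4.195·a = 17.63 N.

T ≈ 17.6 N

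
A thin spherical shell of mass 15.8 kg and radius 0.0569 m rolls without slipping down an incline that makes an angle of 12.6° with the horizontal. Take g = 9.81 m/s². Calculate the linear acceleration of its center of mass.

Translation along the incline: Mg sinθ − f = Ma.
Rotation about the center: fR = Iα with I = (2/3)MR². No-slip gives a = αR, so f = (I/R²)a = (2/3)M a.
Substituting: Mg sinθ = (1 + 0.6667)Ma, so a = g sinθ/(1 + 0.6667) = (9.81) sin 12.6° / 1.667 = 1.284 m/s².

a ≈ 1.28 m/s²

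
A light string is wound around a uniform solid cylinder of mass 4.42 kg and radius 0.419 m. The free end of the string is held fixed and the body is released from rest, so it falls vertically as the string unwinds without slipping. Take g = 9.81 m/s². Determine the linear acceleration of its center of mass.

Translation: Mg − T = Ma. Rotation about the center: TR = Iα with I = ½MR².
With a = αR: T = (I/R²)a = (1/2)M a, so Mg = (1 + 0.5000)Ma.
a = g/(1 + 0.5000) = 9.81/1.500 = 6.540 m/s².

a ≈ 6.54 m/s²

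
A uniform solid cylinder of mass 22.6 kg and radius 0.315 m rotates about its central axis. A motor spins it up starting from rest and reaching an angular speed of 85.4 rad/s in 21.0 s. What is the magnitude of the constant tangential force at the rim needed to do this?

I = ½MR² = (1/2)(22.6)(0.315)² = 1.121 kg·m².
α = Δω/Δt = (85.4 − 0)/21.0 = 4.067 rad/s².
The required torque is τ = Iα = (1.121)(4.067) = 4.560 N·m.
A tangential force at the rim gives τ = FR, so F = τ/R = 4.560/0.315 = 14.48 N.

F ≈ 14.5 N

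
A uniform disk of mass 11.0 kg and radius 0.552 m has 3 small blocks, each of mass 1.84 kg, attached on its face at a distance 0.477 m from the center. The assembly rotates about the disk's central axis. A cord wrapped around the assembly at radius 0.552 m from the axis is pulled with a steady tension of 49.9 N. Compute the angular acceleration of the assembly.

α ≈ 9.40 rad/s²

I_disk = ½MR² = ½(11.0)(0.552)² = 1.676 kg·m².
I_blocks = 3·m·r² = 3(1.84)(0.477)² = 1.256 kg·m².
Total I = 2.932 kg·m².
τ = F r = (49.9)(0.552) = 27.54 N·m.
α = τ/I = 27.54/2.932 = 9.395 rad/s².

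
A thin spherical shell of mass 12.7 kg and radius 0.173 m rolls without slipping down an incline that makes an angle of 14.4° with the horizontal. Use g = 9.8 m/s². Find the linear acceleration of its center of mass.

a ≈ 1.46 m/s²

Translation along the incline: Mg sinθ − f = Ma.
Rotation about the center: fR = Iα with I = (2/3)MR². No-slip gives a = αR, so f = (I/R²)a = (2/3)M a.
Substituting: Mg sinθ = (1 + 0.6667)Ma, so a = g sinθ/(1 + 0.6667) = (9.8) sin 14.4° / 1.667 = 1.462 m/s².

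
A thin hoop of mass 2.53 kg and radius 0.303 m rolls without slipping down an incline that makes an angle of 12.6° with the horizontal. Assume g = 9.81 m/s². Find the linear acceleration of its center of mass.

a ≈ 1.07 m/s²

Translation along the incline: Mg sinθ − f = Ma.
Rotation about the center: fR = Iα with I = MR². No-slip gives a = αR, so f = (I/R²)a = M a.
Substituting: Mg sinθ = (1 + 1.000)Ma, so a = g sinθ/(1 + 1.000) = (9.81) sin 12.6° / 2.000 = 1.070 m/s².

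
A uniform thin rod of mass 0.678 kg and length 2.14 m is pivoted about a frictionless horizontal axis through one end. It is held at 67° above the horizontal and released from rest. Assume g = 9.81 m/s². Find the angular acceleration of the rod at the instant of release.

About the pivot, I = (1/3)ML² = (1/3)(0.678)(2.14)² = 1.035 kg·m².
The weight acts at the center, a distance L/2 = 1.070 m from the pivot; τ = Mg(L/2) cos 67° = 2.781 N·m.
α = τ/I = 2.781/1.035 = 2.687 rad/s².
(Equivalently α = (3g/(2L)) cos 67° = 2.687 rad/s².)

α ≈ 2.69 rad/s²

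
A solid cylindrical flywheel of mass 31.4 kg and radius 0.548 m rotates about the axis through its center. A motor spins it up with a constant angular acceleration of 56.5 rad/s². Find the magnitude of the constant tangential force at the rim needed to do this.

I = ½MR² = (1/2)(31.4)(0.548)² = 4.715 kg·m².
The required torque is τ = Iα = (4.715)(56.50) = 266.4 N·m.
A tangential force at the rim gives τ = FR, so F = τ/R = 266.4/0.548 = 486.1 N.

F ≈ 486 N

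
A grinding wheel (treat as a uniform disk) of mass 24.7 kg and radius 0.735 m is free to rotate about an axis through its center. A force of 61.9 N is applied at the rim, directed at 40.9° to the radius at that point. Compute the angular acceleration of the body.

I = ½MR² = (1/2)(24.7)(0.735)² = 6.672 kg·m².
Only the tangential component produces torque: τ = F R sinθ = (61.9)(0.735) sin 40.9° = 29.79 N·m.
Newton's second law for rotation, τ = Iα, gives α = τ/I = 29.79/6.672 = 4.465 rad/s².

α ≈ 4.46 rad/s²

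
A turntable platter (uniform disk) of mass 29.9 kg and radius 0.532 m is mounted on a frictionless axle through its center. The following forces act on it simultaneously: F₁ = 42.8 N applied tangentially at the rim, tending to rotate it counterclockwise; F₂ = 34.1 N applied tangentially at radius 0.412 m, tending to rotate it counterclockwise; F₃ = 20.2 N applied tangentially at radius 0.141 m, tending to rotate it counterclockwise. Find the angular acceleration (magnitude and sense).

I = ½MR² = (1/2)(29.9)(0.532)² = 4.231 kg·m².
Taking counterclockwise as positive: τ₁ = +(42.8)(0.532) = +22.77 N·m; τ₂ = +(34.1)(0.412) = +14.05 N·m; τ₃ = +(20.2)(0.141) = +2.848 N·m.
Net torque τ = 39.67 N·m.
α = τ/I = 39.67/4.231 = 9.375 rad/s².

α ≈ 9.37 rad/s², counterclockwise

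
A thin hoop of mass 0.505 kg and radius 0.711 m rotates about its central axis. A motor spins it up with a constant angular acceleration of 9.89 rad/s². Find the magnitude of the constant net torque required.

τ ≈ 2.52 N·m

I = MR² = (0.505)(0.711)² = 0.2553 kg·m².
τ = Iα = (0.2553)(9.890) = 2.525 N·m.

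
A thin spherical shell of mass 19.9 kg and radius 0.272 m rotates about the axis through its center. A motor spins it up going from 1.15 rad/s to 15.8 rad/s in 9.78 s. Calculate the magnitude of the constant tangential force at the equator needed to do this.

I = (2/3)MR² = (2/3)(19.9)(0.272)² = 0.9815 kg·m².
α = Δω/Δt = (15.8 − 1.15)/9.78 = 1.498 rad/s².
The required torque is τ = Iα = (0.9815)(1.498) = 1.470 N·m.
A tangential force at the equator gives τ = FR, so F = τ/R = 1.470/0.272 = 5.405 N.

F ≈ 5.41 N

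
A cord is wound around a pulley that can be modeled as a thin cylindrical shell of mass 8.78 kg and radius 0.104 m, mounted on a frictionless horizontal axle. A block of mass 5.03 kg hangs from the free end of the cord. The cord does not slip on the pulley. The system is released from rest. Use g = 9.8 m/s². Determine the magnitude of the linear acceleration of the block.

I = MR² = (8.78)(0.104)² = 0.09496 kg·m².
Block: mg − T = ma. Pulley: TR = Iα. No-slip: a = αR, so T = (I/R²)a = 8.780·a.
Then mg = (m + 8.780)a, so a = (5.03)(9.8)/(5.03 + 8.780) = 3.569 m/s².

a ≈ 3.57 m/s²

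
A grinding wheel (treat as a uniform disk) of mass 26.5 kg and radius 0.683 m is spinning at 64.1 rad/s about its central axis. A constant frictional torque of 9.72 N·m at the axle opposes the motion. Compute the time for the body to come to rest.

t ≈ 40.8 s

I = ½MR² = (1/2)(26.5)(0.683)² = 6.181 kg·m².
The net torque has magnitude 9.72 N·m, opposing ω.
|α| = τ/I = 9.720/6.181 = 1.573 rad/s² (deceleration).
0 = ω₀ − |α|t ⇒ t = ω₀/|α| = 64.1/1.573 = 40.76 s.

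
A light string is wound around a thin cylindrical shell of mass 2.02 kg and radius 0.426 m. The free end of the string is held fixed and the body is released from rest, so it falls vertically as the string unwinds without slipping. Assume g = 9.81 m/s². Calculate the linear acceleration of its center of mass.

Translation: Mg − T = Ma. Rotation about the center: TR = Iα with I = MR².
With a = αR: T = (I/R²)a = M a, so Mg = (1 + 1.000)Ma.
a = g/(1 + 1.000) = 9.81/2.000 = 4.905 m/s².

a ≈ 4.91 m/s²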